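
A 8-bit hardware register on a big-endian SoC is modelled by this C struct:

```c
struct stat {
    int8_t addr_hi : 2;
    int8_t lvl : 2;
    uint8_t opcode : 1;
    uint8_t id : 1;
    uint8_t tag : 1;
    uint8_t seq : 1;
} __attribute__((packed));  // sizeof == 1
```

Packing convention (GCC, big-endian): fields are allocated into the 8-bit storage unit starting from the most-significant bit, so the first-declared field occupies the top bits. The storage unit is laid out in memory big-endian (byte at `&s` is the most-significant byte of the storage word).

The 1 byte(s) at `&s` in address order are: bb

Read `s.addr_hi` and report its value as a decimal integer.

-2

[0]=0xbb (big-endian) → word 0xbb
addr_hi [6+:2] = (word>>6) & 0x3 = 2  ←
lvl [4+:2] = (word>>4) & 0x3 = 3
opcode [3+:1] = (word>>3) & 0x1 = 1
id [2+:1] = (word>>2) & 0x1 = 0
tag [1+:1] = (word>>1) & 0x1 = 1
seq [0+:1] = (word>>0) & 0x1 = 1
addr_hi signed 2b, MSB=1: 2 - 4 = -2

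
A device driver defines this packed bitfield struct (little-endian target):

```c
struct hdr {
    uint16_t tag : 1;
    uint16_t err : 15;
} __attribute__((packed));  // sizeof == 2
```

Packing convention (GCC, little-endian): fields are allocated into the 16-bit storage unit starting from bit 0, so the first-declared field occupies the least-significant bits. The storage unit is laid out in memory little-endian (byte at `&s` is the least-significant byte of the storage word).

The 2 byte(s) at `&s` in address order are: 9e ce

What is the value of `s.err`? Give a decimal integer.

26447

[0]=0x9e [1]=0xce (little-endian) → word 0xce9e
tag [0+:1] = (word>>0) & 0x1 = 0
err [1+:15] = (word>>1) & 0x7fff = 26447  ←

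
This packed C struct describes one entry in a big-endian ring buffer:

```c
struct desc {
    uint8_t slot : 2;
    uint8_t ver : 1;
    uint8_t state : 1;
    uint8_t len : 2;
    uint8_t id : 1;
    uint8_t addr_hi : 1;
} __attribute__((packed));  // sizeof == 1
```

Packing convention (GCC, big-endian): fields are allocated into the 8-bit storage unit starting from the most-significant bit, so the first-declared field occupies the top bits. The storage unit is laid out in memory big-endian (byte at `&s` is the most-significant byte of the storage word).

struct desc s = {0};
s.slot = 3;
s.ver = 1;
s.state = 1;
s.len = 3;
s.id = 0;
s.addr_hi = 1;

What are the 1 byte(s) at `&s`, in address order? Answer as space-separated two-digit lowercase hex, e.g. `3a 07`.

fd

slot (2b) val=3 bits=0x3 at bit 6: 0xc0
ver (1b) val=1 bits=0x1 at bit 5: 0xe0
state (1b) val=1 bits=0x1 at bit 4: 0xf0
len (2b) val=3 bits=0x3 at bit 2: 0xfc
id (1b) val=0 bits=0x0 at bit 1: 0xfc
addr_hi (1b) val=1 bits=0x1 at bit 0: 0xfd
word = 0xfd → big-endian bytes:
  [0]=0xfd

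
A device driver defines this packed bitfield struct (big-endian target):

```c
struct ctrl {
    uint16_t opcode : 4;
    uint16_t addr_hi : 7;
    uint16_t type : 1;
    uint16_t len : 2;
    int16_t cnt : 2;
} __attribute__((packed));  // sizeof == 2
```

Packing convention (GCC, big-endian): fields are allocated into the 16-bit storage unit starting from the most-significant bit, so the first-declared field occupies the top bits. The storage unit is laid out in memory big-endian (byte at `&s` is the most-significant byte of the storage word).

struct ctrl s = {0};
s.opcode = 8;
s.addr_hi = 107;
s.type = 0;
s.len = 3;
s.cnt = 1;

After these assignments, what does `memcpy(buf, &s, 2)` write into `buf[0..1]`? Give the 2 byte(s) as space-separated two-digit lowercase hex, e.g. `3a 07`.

8d 6d

opcode:4 = 8 → 0x8 << 12 → word 0x8000
addr_hi:7 = 107 → 0x6b << 5 → word 0x8d60
type:1 = 0 → 0x0 << 4 → word 0x8d60
len:2 = 3 → 0x3 << 2 → word 0x8d6c
cnt:2 = 1 → 0x1 << 0 → word 0x8d6d
word = 0x8d6d → big-endian bytes:
  [0]=0x8d  [1]=0x6d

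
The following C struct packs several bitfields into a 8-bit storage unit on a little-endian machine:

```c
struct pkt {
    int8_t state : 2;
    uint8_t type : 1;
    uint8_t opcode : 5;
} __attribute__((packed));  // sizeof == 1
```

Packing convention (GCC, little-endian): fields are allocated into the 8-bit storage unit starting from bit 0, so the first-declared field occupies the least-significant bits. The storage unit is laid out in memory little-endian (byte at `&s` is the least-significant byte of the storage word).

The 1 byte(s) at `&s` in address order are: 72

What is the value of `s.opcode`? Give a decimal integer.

[0]=0x72 (little-endian) → word 0x72
state [0+:2] = (word>>0) & 0x3 = 2
type [2+:1] = (word>>2) & 0x1 = 0
opcode [3+:5] = (word>>3) & 0x1f = 14  ←

14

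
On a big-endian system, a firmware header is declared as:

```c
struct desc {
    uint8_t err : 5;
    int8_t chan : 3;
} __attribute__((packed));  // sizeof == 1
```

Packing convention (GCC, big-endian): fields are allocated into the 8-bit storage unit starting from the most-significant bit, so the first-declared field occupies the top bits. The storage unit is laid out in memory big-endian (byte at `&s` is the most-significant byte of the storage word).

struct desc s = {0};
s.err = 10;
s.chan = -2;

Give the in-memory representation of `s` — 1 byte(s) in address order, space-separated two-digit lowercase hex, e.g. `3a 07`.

err:5 = 10 → 0xa << 3 → word 0x50
chan:3 = -2 → 0x6 << 0 → word 0x56
word = 0x56 → big-endian bytes:
  [0]=0x56

56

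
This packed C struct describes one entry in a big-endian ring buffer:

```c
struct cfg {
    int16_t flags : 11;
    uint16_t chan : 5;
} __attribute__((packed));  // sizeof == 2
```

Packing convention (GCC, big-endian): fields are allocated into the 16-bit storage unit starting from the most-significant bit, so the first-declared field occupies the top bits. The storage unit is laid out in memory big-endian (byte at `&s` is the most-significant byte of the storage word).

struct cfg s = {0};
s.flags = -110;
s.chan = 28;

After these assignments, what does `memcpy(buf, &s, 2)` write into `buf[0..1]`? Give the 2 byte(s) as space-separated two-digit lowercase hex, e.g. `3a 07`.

f2 5c

flags (11b) val=-110 bits=0x792 at bit 5: 0xf240
chan (5b) val=28 bits=0x1c at bit 0: 0xf25c
word = 0xf25c → big-endian bytes:
  [0]=0xf2  [1]=0x5c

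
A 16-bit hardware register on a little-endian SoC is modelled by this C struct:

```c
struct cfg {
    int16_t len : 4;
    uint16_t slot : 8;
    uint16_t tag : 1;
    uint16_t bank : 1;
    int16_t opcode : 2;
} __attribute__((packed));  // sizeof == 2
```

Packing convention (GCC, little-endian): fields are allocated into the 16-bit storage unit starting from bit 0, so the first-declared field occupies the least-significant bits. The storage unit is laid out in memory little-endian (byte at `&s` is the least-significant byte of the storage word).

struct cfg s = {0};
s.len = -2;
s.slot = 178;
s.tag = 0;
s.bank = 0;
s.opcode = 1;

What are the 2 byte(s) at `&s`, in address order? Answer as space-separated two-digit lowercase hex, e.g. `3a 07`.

2e 4b

len (4b) val=-2 bits=0xe at bit 0: 0x000e
slot (8b) val=178 bits=0xb2 at bit 4: 0x0b2e
tag (1b) val=0 bits=0x0 at bit 12: 0x0b2e
bank (1b) val=0 bits=0x0 at bit 13: 0x0b2e
opcode (2b) val=1 bits=0x1 at bit 14: 0x4b2e
word = 0x4b2e → little-endian bytes:
  [0]=0x2e  [1]=0x4b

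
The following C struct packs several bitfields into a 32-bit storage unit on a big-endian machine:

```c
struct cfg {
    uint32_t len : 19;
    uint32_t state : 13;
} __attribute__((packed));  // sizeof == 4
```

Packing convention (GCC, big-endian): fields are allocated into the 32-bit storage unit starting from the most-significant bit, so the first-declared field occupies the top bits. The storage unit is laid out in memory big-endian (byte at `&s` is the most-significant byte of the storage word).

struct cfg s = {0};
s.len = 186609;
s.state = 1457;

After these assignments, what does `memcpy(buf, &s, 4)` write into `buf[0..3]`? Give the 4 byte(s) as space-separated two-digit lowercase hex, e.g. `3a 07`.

[13+:19] len=186609 & 0x7ffff = 0x2d8f1; word=0x5b1e2000
[0+:13] state=1457 & 0x1fff = 0x5b1; word=0x5b1e25b1
word = 0x5b1e25b1 → big-endian bytes:
  [0]=0x5b  [1]=0x1e  [2]=0x25  [3]=0xb1

5b 1e 25 b1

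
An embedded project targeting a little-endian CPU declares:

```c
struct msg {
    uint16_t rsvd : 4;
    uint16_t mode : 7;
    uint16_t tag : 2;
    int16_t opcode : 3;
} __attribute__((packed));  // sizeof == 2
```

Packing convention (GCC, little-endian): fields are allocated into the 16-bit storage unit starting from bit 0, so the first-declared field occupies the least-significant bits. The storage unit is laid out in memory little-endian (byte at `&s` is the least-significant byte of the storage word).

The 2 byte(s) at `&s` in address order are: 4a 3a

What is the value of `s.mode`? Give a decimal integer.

36

[0]=0x4a [1]=0x3a (little-endian) → word 0x3a4a
rsvd [0+:4] = (word>>0) & 0xf = 10
mode [4+:7] = (word>>4) & 0x7f = 36  ←
tag [11+:2] = (word>>11) & 0x3 = 3
opcode [13+:3] = (word>>13) & 0x7 = 1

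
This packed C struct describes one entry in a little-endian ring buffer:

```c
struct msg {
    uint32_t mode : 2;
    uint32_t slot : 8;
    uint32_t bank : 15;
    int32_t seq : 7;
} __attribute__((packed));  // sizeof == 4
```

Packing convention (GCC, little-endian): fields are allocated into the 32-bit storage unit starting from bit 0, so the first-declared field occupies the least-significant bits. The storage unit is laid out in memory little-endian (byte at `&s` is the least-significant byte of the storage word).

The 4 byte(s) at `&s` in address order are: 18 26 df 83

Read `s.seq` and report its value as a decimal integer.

-63

[0]=0x18 [1]=0x26 [2]=0xdf [3]=0x83 (little-endian) → word 0x83df2618
mode:2 @ bit 0 → (0x83df2618>>0)&0x3 = 0x0
slot:8 @ bit 2 → (0x83df2618>>2)&0xff = 0x86
bank:15 @ bit 10 → (0x83df2618>>10)&0x7fff = 0x77c9
seq:7 @ bit 25 → (0x83df2618>>25)&0x7f = 0x41  ←
seq signed 7b, MSB=1: 65 - 128 = -63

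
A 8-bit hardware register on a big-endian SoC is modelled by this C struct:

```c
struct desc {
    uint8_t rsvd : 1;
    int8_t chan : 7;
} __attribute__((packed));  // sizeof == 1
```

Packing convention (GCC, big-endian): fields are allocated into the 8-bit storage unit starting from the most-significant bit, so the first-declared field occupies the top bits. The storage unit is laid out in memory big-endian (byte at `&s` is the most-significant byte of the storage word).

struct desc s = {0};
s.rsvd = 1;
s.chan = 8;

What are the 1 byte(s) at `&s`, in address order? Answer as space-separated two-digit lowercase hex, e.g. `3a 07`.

rsvd:1 = 1 → 0x1 << 7 → word 0x80
chan:7 = 8 → 0x8 << 0 → word 0x88
word = 0x88 → big-endian bytes:
  [0]=0x88

88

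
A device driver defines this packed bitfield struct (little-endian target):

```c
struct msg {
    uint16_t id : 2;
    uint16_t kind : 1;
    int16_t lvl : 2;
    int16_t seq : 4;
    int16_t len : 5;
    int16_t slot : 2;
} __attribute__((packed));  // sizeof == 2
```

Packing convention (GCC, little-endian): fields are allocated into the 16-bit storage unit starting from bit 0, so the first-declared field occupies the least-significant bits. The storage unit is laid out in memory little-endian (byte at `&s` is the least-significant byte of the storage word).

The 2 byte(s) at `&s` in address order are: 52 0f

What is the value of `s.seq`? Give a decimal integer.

-6

[0]=0x52 [1]=0x0f (little-endian) → word 0x0f52
id [0+:2] = (word>>0) & 0x3 = 2
kind [2+:1] = (word>>2) & 0x1 = 0
lvl [3+:2] = (word>>3) & 0x3 = 2
seq [5+:4] = (word>>5) & 0xf = 10  ←
len [9+:5] = (word>>9) & 0x1f = 7
slot [14+:2] = (word>>14) & 0x3 = 0
seq signed 4b, MSB=1: 10 - 16 = -6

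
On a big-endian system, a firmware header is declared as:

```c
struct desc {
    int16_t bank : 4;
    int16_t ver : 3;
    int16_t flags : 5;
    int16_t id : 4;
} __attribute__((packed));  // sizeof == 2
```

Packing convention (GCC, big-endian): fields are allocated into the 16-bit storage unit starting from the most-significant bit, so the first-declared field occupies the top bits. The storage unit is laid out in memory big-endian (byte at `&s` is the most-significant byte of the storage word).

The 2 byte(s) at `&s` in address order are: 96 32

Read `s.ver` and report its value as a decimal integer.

3

[0]=0x96 [1]=0x32 (big-endian) → word 0x9632
bank:4 @ bit 12 → (0x9632>>12)&0xf = 0x9
ver:3 @ bit 9 → (0x9632>>9)&0x7 = 0x3  ←
flags:5 @ bit 4 → (0x9632>>4)&0x1f = 0x3
id:4 @ bit 0 → (0x9632>>0)&0xf = 0x2
ver signed 3b, MSB=0: value = 3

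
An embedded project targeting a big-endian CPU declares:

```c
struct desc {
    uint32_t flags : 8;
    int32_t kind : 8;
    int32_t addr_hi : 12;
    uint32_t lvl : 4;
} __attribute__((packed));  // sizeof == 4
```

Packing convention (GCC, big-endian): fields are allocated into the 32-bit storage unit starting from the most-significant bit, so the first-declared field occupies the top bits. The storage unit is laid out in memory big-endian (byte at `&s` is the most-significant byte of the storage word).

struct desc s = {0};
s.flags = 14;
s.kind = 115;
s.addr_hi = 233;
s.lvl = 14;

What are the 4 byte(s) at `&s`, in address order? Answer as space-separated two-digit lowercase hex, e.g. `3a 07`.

flags:8 = 14 → 0xe << 24 → word 0x0e000000
kind:8 = 115 → 0x73 << 16 → word 0x0e730000
addr_hi:12 = 233 → 0xe9 << 4 → word 0x0e730e90
lvl:4 = 14 → 0xe << 0 → word 0x0e730e9e
word = 0x0e730e9e → big-endian bytes:
  [0]=0x0e  [1]=0x73  [2]=0x0e  [3]=0x9e

0e 73 0e 9e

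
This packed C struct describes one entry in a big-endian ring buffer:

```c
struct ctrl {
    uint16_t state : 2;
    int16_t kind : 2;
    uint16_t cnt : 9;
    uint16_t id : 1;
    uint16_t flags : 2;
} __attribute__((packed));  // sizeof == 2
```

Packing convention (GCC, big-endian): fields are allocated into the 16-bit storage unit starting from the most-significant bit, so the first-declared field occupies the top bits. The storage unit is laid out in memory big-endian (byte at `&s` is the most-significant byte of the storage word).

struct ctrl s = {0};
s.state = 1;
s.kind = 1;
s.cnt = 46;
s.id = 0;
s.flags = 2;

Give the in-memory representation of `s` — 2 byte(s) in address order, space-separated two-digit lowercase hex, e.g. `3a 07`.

51 72

state (2b) val=1 bits=0x1 at bit 14: 0x4000
kind (2b) val=1 bits=0x1 at bit 12: 0x5000
cnt (9b) val=46 bits=0x2e at bit 3: 0x5170
id (1b) val=0 bits=0x0 at bit 2: 0x5170
flags (2b) val=2 bits=0x2 at bit 0: 0x5172
word = 0x5172 → big-endian bytes:
  [0]=0x51  [1]=0x72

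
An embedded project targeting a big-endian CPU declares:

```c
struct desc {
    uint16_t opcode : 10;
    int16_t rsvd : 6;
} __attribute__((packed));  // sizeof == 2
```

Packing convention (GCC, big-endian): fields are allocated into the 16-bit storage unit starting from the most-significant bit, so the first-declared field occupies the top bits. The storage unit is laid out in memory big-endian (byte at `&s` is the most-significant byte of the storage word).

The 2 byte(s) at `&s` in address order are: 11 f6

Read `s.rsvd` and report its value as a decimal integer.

[0]=0x11 [1]=0xf6 (big-endian) → word 0x11f6
opcode [6+:10] = (word>>6) & 0x3ff = 71
rsvd [0+:6] = (word>>0) & 0x3f = 54  ←
rsvd signed 6b, MSB=1: 54 - 64 = -10

-10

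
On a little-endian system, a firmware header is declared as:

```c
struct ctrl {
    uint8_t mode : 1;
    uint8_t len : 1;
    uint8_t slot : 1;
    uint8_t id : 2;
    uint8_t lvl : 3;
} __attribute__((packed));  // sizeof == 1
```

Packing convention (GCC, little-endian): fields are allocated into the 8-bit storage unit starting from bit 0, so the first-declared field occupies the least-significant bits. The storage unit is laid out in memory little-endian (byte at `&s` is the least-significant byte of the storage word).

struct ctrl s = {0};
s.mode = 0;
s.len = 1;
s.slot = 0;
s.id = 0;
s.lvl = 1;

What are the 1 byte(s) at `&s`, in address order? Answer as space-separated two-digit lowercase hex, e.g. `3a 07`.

22

mode:1 = 0 → 0x0 << 0 → word 0x00
len:1 = 1 → 0x1 << 1 → word 0x02
slot:1 = 0 → 0x0 << 2 → word 0x02
id:2 = 0 → 0x0 << 3 → word 0x02
lvl:3 = 1 → 0x1 << 5 → word 0x22
word = 0x22 → little-endian bytes:
  [0]=0x22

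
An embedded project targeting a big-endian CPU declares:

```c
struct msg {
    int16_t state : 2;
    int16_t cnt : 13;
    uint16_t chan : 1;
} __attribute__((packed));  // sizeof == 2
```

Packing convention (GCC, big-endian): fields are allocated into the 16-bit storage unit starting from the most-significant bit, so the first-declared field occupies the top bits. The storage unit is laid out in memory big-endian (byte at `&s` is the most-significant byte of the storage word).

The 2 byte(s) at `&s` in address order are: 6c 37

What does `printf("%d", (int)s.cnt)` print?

[0]=0x6c [1]=0x37 (big-endian) → word 0x6c37
state [14+:2] = (word>>14) & 0x3 = 1
cnt [1+:13] = (word>>1) & 0x1fff = 5659  ←
chan [0+:1] = (word>>0) & 0x1 = 1
cnt signed 13b, MSB=1: 5659 - 8192 = -2533

-2533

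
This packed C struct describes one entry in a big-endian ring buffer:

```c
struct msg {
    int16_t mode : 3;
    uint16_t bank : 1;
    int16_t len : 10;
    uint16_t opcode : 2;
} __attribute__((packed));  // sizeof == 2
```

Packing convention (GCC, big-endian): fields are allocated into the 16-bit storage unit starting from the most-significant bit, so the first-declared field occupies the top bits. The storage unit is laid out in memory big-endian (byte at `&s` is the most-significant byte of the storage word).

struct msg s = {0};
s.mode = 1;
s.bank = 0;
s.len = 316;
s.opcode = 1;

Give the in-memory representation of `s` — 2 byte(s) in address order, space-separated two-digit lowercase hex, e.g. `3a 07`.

mode:3 = 1 → 0x1 << 13 → word 0x2000
bank:1 = 0 → 0x0 << 12 → word 0x2000
len:10 = 316 → 0x13c << 2 → word 0x24f0
opcode:2 = 1 → 0x1 << 0 → word 0x24f1
word = 0x24f1 → big-endian bytes:
  [0]=0x24  [1]=0xf1

24 f1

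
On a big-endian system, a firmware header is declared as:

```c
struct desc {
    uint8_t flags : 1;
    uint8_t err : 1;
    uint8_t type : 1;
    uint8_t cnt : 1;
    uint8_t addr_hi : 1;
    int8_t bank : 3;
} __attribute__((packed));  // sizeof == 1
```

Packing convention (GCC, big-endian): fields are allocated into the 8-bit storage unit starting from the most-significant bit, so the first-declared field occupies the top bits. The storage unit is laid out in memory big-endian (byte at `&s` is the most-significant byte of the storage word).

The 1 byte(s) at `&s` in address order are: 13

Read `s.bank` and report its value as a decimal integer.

3

[0]=0x13 (big-endian) → word 0x13
flags [7+:1] = (word>>7) & 0x1 = 0
err [6+:1] = (word>>6) & 0x1 = 0
type [5+:1] = (word>>5) & 0x1 = 0
cnt [4+:1] = (word>>4) & 0x1 = 1
addr_hi [3+:1] = (word>>3) & 0x1 = 0
bank [0+:3] = (word>>0) & 0x7 = 3  ←
bank signed 3b, MSB=0: value = 3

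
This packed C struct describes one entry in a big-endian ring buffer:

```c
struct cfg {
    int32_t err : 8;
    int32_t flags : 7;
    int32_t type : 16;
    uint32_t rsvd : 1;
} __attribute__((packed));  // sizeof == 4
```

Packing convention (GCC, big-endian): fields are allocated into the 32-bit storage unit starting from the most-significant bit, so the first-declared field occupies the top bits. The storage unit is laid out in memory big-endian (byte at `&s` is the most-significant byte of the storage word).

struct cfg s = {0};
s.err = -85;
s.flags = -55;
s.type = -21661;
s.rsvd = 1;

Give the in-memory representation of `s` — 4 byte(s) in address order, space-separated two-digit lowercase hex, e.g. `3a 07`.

[24+:8] err=-85 & 0xff = 0xab; word=0xab000000
[17+:7] flags=-55 & 0x7f = 0x49; word=0xab920000
[1+:16] type=-21661 & 0xffff = 0xab63; word=0xab9356c6
[0+:1] rsvd=1 & 0x1 = 0x1; word=0xab9356c7
word = 0xab9356c7 → big-endian bytes:
  [0]=0xab  [1]=0x93  [2]=0x56  [3]=0xc7

ab 93 56 c7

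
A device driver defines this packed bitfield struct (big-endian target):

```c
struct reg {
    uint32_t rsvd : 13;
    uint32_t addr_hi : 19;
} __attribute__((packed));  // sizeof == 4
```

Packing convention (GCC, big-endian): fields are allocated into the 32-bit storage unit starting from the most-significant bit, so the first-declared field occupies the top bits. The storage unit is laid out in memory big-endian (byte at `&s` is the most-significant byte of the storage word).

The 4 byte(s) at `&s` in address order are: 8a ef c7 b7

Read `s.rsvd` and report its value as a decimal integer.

[0]=0x8a [1]=0xef [2]=0xc7 [3]=0xb7 (big-endian) → word 0x8aefc7b7
rsvd:13 @ bit 19 → (0x8aefc7b7>>19)&0x1fff = 0x115d  ←
addr_hi:19 @ bit 0 → (0x8aefc7b7>>0)&0x7ffff = 0x7c7b7

4445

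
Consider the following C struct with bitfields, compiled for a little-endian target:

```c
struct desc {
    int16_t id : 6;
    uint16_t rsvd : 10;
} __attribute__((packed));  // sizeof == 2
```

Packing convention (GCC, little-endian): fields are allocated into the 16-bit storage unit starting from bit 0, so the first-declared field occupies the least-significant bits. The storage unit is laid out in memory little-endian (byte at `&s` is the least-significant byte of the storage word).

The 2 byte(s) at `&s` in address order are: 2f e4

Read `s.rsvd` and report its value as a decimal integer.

[0]=0x2f [1]=0xe4 (little-endian) → word 0xe42f
id [0+:6] = (word>>0) & 0x3f = 47
rsvd [6+:10] = (word>>6) & 0x3ff = 912  ←

912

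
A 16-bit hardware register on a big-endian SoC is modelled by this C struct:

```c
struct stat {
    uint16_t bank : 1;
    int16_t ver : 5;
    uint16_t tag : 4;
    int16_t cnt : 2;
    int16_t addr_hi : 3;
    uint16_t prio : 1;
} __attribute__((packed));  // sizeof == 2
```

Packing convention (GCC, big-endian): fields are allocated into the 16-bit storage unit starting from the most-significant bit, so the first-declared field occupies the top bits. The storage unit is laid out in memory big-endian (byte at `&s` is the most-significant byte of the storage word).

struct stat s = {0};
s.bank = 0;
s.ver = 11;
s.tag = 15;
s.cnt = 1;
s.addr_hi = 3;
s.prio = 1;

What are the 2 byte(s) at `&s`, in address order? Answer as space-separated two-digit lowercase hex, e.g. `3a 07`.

bank:1 = 0 → 0x0 << 15 → word 0x0000
ver:5 = 11 → 0xb << 10 → word 0x2c00
tag:4 = 15 → 0xf << 6 → word 0x2fc0
cnt:2 = 1 → 0x1 << 4 → word 0x2fd0
addr_hi:3 = 3 → 0x3 << 1 → word 0x2fd6
prio:1 = 1 → 0x1 << 0 → word 0x2fd7
word = 0x2fd7 → big-endian bytes:
  [0]=0x2f  [1]=0xd7

2f d7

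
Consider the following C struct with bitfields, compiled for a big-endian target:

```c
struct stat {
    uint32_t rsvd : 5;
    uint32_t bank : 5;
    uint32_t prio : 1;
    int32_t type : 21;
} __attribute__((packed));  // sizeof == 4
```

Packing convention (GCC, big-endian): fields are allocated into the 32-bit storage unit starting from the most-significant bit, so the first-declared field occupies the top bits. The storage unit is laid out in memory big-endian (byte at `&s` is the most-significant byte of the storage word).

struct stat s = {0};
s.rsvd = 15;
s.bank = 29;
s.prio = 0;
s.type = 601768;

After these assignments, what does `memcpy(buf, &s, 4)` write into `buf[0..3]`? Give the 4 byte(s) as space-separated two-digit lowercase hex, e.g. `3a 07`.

rsvd (5b) val=15 bits=0xf at bit 27: 0x78000000
bank (5b) val=29 bits=0x1d at bit 22: 0x7f400000
prio (1b) val=0 bits=0x0 at bit 21: 0x7f400000
type (21b) val=601768 bits=0x92ea8 at bit 0: 0x7f492ea8
word = 0x7f492ea8 → big-endian bytes:
  [0]=0x7f  [1]=0x49  [2]=0x2e  [3]=0xa8

7f 49 2e a8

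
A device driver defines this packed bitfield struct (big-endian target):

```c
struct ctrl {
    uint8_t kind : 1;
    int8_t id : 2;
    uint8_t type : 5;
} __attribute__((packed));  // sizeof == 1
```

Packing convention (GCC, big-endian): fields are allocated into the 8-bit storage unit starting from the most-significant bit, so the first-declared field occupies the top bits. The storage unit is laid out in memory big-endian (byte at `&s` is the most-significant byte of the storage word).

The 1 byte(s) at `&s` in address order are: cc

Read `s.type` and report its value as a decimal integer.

[0]=0xcc (big-endian) → word 0xcc
kind [7+:1] = (word>>7) & 0x1 = 1
id [5+:2] = (word>>5) & 0x3 = 2
type [0+:5] = (word>>0) & 0x1f = 12  ←

12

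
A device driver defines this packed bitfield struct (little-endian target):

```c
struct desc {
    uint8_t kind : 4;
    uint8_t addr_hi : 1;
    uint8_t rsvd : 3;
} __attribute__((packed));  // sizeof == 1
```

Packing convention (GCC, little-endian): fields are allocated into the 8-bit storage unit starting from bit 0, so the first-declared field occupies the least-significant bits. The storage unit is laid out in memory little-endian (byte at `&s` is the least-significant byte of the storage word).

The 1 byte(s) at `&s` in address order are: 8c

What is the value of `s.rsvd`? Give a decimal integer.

[0]=0x8c (little-endian) → word 0x8c
kind:4 @ bit 0 → (0x8c>>0)&0xf = 0xc
addr_hi:1 @ bit 4 → (0x8c>>4)&0x1 = 0x0
rsvd:3 @ bit 5 → (0x8c>>5)&0x7 = 0x4  ←

4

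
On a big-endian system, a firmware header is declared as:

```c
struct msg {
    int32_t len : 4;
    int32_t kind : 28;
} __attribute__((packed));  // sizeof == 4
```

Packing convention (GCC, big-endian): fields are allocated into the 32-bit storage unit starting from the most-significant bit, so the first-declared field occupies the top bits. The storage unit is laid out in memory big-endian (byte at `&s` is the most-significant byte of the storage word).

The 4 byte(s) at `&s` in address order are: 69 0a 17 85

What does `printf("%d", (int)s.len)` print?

6

[0]=0x69 [1]=0x0a [2]=0x17 [3]=0x85 (big-endian) → word 0x690a1785
len [28+:4] = (word>>28) & 0xf = 6  ←
kind [0+:28] = (word>>0) & 0xfffffff = 151656325
len signed 4b, MSB=0: value = 6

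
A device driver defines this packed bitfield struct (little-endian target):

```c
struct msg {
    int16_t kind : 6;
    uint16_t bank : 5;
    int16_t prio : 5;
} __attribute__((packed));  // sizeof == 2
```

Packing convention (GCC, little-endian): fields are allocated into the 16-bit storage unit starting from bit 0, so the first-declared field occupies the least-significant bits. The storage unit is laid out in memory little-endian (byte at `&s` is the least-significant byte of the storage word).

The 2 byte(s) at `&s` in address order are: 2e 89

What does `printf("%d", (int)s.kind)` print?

[0]=0x2e [1]=0x89 (little-endian) → word 0x892e
kind:6 @ bit 0 → (0x892e>>0)&0x3f = 0x2e  ←
bank:5 @ bit 6 → (0x892e>>6)&0x1f = 0x4
prio:5 @ bit 11 → (0x892e>>11)&0x1f = 0x11
kind signed 6b, MSB=1: 46 - 64 = -18

-18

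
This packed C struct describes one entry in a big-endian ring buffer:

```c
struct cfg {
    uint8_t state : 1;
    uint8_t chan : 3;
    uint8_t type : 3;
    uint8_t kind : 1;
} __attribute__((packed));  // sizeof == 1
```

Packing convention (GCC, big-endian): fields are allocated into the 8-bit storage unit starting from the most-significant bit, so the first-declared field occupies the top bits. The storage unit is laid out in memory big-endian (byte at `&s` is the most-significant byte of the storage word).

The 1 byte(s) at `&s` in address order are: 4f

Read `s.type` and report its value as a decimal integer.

7

[0]=0x4f (big-endian) → word 0x4f
state [7+:1] = (word>>7) & 0x1 = 0
chan [4+:3] = (word>>4) & 0x7 = 4
type [1+:3] = (word>>1) & 0x7 = 7  ←
kind [0+:1] = (word>>0) & 0x1 = 1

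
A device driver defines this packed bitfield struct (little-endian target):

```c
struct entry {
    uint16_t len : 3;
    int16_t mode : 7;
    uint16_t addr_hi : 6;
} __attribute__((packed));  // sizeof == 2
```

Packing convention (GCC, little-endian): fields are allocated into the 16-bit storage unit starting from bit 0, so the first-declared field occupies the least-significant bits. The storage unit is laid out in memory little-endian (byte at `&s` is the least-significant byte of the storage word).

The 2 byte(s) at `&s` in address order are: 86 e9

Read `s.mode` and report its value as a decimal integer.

[0]=0x86 [1]=0xe9 (little-endian) → word 0xe986
len [0+:3] = (word>>0) & 0x7 = 6
mode [3+:7] = (word>>3) & 0x7f = 48  ←
addr_hi [10+:6] = (word>>10) & 0x3f = 58
mode signed 7b, MSB=0: value = 48

48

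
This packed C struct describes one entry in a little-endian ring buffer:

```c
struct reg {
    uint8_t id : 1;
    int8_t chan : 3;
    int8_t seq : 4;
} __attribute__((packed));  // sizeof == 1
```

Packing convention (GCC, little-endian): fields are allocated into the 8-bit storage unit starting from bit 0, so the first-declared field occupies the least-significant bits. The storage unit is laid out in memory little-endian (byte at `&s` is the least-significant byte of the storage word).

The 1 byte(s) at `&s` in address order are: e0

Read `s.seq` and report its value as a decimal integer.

-2

[0]=0xe0 (little-endian) → word 0xe0
id:1 @ bit 0 → (0xe0>>0)&0x1 = 0x0
chan:3 @ bit 1 → (0xe0>>1)&0x7 = 0x0
seq:4 @ bit 4 → (0xe0>>4)&0xf = 0xe  ←
seq signed 4b, MSB=1: 14 - 16 = -2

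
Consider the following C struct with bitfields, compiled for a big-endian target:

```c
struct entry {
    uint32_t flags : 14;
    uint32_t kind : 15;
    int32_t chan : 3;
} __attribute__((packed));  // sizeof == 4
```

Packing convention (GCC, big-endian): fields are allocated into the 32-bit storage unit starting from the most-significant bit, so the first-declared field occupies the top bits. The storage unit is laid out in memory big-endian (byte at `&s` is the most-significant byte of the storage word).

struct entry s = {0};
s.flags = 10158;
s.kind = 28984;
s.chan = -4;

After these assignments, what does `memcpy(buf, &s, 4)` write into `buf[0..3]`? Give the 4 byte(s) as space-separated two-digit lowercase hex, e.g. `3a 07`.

9e bb 89 c4

flags:14 = 10158 → 0x27ae << 18 → word 0x9eb80000
kind:15 = 28984 → 0x7138 << 3 → word 0x9ebb89c0
chan:3 = -4 → 0x4 << 0 → word 0x9ebb89c4
word = 0x9ebb89c4 → big-endian bytes:
  [0]=0x9e  [1]=0xbb  [2]=0x89  [3]=0xc4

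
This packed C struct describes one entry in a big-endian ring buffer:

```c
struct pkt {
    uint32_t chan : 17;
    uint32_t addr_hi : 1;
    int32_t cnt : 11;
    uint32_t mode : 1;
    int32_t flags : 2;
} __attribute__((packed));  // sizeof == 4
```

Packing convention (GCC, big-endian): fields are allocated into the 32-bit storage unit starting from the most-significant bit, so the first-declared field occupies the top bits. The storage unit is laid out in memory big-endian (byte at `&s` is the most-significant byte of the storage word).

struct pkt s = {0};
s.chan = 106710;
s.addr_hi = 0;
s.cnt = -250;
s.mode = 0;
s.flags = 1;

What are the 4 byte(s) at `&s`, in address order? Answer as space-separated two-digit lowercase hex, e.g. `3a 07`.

[15+:17] chan=106710 & 0x1ffff = 0x1a0d6; word=0xd06b0000
[14+:1] addr_hi=0 & 0x1 = 0x0; word=0xd06b0000
[3+:11] cnt=-250 & 0x7ff = 0x706; word=0xd06b3830
[2+:1] mode=0 & 0x1 = 0x0; word=0xd06b3830
[0+:2] flags=1 & 0x3 = 0x1; word=0xd06b3831
word = 0xd06b3831 → big-endian bytes:
  [0]=0xd0  [1]=0x6b  [2]=0x38  [3]=0x31

d0 6b 38 31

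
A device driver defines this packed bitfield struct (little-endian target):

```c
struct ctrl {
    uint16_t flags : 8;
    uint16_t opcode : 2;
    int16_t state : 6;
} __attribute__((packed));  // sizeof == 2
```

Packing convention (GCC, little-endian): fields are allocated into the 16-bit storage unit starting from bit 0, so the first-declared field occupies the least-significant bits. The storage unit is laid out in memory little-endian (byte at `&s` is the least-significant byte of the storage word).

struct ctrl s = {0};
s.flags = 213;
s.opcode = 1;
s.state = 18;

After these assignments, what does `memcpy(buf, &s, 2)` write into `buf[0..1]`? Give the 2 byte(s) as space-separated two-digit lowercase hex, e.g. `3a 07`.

d5 49

[0+:8] flags=213 & 0xff = 0xd5; word=0x00d5
[8+:2] opcode=1 & 0x3 = 0x1; word=0x01d5
[10+:6] state=18 & 0x3f = 0x12; word=0x49d5
word = 0x49d5 → little-endian bytes:
  [0]=0xd5  [1]=0x49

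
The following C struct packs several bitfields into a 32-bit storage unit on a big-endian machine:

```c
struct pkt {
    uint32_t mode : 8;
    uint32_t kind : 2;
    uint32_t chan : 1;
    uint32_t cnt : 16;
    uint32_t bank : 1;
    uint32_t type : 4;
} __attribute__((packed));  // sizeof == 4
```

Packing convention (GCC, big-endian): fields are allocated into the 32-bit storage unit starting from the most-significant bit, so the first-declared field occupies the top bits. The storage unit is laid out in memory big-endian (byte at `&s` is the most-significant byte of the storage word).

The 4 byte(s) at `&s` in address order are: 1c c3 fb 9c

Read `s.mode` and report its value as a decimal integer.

28

[0]=0x1c [1]=0xc3 [2]=0xfb [3]=0x9c (big-endian) → word 0x1cc3fb9c
mode [24+:8] = (word>>24) & 0xff = 28  ←
kind [22+:2] = (word>>22) & 0x3 = 3
chan [21+:1] = (word>>21) & 0x1 = 0
cnt [5+:16] = (word>>5) & 0xffff = 8156
bank [4+:1] = (word>>4) & 0x1 = 1
type [0+:4] = (word>>0) & 0xf = 12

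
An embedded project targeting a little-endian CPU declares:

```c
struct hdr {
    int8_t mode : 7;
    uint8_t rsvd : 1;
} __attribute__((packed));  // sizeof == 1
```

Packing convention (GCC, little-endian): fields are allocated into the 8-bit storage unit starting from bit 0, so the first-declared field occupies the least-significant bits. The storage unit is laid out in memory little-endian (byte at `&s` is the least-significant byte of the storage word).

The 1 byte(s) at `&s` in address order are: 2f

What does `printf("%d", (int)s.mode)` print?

[0]=0x2f (little-endian) → word 0x2f
mode:7 @ bit 0 → (0x2f>>0)&0x7f = 0x2f  ←
rsvd:1 @ bit 7 → (0x2f>>7)&0x1 = 0x0
mode signed 7b, MSB=0: value = 47

47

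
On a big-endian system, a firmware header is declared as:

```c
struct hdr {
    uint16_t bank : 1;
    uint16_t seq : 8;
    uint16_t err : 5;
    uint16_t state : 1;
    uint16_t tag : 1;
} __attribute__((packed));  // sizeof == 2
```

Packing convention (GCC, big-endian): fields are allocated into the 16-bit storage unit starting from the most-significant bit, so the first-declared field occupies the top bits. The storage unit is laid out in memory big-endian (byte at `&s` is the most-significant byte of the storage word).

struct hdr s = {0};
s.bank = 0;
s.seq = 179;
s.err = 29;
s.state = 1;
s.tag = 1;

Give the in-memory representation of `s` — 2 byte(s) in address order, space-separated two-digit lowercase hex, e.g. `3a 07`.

59 f7

[15+:1] bank=0 & 0x1 = 0x0; word=0x0000
[7+:8] seq=179 & 0xff = 0xb3; word=0x5980
[2+:5] err=29 & 0x1f = 0x1d; word=0x59f4
[1+:1] state=1 & 0x1 = 0x1; word=0x59f6
[0+:1] tag=1 & 0x1 = 0x1; word=0x59f7
word = 0x59f7 → big-endian bytes:
  [0]=0x59  [1]=0xf7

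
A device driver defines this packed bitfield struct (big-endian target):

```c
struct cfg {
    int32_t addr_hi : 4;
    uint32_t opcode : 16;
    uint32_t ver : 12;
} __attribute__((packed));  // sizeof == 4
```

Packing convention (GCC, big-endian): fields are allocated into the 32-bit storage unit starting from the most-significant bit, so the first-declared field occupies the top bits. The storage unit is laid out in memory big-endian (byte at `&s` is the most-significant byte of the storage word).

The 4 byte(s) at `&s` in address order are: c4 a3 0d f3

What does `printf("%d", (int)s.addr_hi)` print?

-4

[0]=0xc4 [1]=0xa3 [2]=0x0d [3]=0xf3 (big-endian) → word 0xc4a30df3
addr_hi:4 @ bit 28 → (0xc4a30df3>>28)&0xf = 0xc  ←
opcode:16 @ bit 12 → (0xc4a30df3>>12)&0xffff = 0x4a30
ver:12 @ bit 0 → (0xc4a30df3>>0)&0xfff = 0xdf3
addr_hi signed 4b, MSB=1: 12 - 16 = -4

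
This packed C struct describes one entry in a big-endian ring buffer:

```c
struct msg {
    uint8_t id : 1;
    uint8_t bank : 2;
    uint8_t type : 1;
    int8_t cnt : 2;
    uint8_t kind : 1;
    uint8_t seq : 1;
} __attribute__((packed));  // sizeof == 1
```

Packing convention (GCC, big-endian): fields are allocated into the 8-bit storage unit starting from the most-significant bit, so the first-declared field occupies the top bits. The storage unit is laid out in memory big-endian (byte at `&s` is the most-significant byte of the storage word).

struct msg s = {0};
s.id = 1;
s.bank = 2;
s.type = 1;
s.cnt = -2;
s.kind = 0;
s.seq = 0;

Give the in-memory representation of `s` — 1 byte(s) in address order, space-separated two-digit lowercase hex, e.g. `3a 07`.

id:1 = 1 → 0x1 << 7 → word 0x80
bank:2 = 2 → 0x2 << 5 → word 0xc0
type:1 = 1 → 0x1 << 4 → word 0xd0
cnt:2 = -2 → 0x2 << 2 → word 0xd8
kind:1 = 0 → 0x0 << 1 → word 0xd8
seq:1 = 0 → 0x0 << 0 → word 0xd8
word = 0xd8 → big-endian bytes:
  [0]=0xd8

d8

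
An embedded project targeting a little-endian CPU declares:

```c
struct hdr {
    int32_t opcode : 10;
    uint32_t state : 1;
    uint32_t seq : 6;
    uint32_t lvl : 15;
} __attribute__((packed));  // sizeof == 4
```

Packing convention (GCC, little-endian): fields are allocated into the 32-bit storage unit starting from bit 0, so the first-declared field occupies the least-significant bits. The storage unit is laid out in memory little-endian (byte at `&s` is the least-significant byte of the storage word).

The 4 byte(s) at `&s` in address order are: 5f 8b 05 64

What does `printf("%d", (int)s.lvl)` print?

[0]=0x5f [1]=0x8b [2]=0x05 [3]=0x64 (little-endian) → word 0x64058b5f
opcode [0+:10] = (word>>0) & 0x3ff = 863
state [10+:1] = (word>>10) & 0x1 = 0
seq [11+:6] = (word>>11) & 0x3f = 49
lvl [17+:15] = (word>>17) & 0x7fff = 12802  ←

12802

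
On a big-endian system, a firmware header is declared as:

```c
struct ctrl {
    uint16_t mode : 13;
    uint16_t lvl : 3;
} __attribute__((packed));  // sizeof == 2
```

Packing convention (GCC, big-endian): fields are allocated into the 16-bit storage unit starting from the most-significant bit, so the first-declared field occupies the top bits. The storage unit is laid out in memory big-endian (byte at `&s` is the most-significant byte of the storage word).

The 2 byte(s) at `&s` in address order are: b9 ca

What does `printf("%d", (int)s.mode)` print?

[0]=0xb9 [1]=0xca (big-endian) → word 0xb9ca
mode:13 @ bit 3 → (0xb9ca>>3)&0x1fff = 0x1739  ←
lvl:3 @ bit 0 → (0xb9ca>>0)&0x7 = 0x2

5945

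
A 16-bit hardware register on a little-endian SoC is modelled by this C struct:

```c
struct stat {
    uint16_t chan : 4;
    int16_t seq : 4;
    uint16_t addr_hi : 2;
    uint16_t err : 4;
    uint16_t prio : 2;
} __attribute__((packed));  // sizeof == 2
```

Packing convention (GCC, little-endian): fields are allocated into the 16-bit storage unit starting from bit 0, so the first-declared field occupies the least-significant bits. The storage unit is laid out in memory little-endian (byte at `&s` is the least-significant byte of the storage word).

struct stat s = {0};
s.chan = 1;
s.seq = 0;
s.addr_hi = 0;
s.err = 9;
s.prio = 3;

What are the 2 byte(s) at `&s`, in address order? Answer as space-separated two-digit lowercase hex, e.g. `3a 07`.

[0+:4] chan=1 & 0xf = 0x1; word=0x0001
[4+:4] seq=0 & 0xf = 0x0; word=0x0001
[8+:2] addr_hi=0 & 0x3 = 0x0; word=0x0001
[10+:4] err=9 & 0xf = 0x9; word=0x2401
[14+:2] prio=3 & 0x3 = 0x3; word=0xe401
word = 0xe401 → little-endian bytes:
  [0]=0x01  [1]=0xe4

01 e4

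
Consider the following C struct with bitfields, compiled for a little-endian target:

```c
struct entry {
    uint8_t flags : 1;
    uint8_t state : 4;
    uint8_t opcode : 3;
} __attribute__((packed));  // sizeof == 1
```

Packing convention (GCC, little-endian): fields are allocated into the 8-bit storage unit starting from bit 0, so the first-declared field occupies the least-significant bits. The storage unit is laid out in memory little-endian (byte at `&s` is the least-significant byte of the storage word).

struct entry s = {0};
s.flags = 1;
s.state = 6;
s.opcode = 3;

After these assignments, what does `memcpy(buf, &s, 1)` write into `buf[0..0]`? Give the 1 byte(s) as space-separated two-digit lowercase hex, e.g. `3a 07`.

flags:1 = 1 → 0x1 << 0 → word 0x01
state:4 = 6 → 0x6 << 1 → word 0x0d
opcode:3 = 3 → 0x3 << 5 → word 0x6d
word = 0x6d → little-endian bytes:
  [0]=0x6d

6d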